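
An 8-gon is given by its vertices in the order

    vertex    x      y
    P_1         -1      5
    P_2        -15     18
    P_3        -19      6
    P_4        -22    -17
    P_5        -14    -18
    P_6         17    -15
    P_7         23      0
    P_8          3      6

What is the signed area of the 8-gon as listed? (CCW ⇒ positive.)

971

Σ = (57) + (252) + (455) + (158) + (516) + (345) + (138) + (21) = 1942
Signed area = Σ/2 = 971 (positive ⇒ counter-clockwise traversal).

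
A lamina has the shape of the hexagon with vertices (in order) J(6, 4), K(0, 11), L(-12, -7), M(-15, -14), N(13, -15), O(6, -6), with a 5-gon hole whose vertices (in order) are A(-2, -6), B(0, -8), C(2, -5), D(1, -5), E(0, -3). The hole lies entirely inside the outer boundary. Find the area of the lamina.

361

Outer boundary:
Cross-terms: 66, 132, 63, 407, 12, 60  ⇒  Σ = 740
Area = |Σ|/2 = 370.
Hole:
Apply Gauss's area formula: 2A = Σ (x_i·y_{i+1} − x_{i+1}·y_i), indices taken mod 5.
Cross-terms: 16, 16, -5, -3, -6  ⇒  Σ = 18
Area = |Σ|/2 = 9.
Net area = 370 − 9 = 361.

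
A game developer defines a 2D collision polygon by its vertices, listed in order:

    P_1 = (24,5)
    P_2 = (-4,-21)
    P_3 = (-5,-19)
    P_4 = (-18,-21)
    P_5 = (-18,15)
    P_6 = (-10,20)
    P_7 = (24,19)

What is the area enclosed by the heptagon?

1307

Apply Gauss's area formula: 2A = Σ (x_i·y_{i+1} − x_{i+1}·y_i), indices taken mod 7.
Σ = (-484) + (-29) + (-237) + (-648) + (-210) + (-670) + (-336) = -2614
Area = |Σ|/2 = 1307.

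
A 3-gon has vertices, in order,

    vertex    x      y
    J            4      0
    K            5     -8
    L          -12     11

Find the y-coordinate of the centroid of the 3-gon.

1

Apply the shoelace (surveyor's) formula. First the cross-terms c_i = x_i·y_{i+1} − x_{i+1}·y_i:
  -32, -41, -44  ⇒  2A = -117, A = -58.5.
Then Σ (y_i + y_{i+1})·c_i = -351, so ȳ = -351 / (6·(-58.5)) = 1.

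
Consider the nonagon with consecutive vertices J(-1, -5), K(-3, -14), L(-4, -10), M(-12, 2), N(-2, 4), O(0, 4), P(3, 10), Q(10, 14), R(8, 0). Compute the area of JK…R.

214.5

Apply the surveyor's formula: 2A = Σ (x_i·y_{i+1} − x_{i+1}·y_i), indices taken mod 9.
Σ = (-1) + (-26) + (-128) + (-44) + (-8) + (-12) + (-58) + (-112) + (-40) = -429
Area = |Σ|/2 = 214.5.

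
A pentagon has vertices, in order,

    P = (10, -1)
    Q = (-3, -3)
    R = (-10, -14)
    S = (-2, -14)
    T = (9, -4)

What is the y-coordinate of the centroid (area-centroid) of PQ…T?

Apply the shoelace (surveyor's) formula. First the cross-terms c_i = x_i·y_{i+1} − x_{i+1}·y_i:
  -33, 12, 112, 134, 31  ⇒  2A = 256, A = 128.
Then Σ (y_i + y_{i+1})·c_i = -5775, so ȳ = -5775 / (6·128) = -7.51953125.

-7.51953125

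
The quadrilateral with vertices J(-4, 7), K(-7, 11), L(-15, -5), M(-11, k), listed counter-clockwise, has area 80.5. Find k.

-8

The doubled signed area Σ (x_i y_{i+1} − x_{i+1} y_i) is linear in k.
With k=0 it equals 73; the coefficient of k is -11 (from the two edges through M).
So -11·k + 73 = 2·80.5 = 161 ⇒ k = -8.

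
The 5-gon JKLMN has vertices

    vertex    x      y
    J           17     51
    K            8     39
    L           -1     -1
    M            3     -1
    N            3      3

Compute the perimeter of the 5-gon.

114

|JK| = √((-9)² + (-12)²) = √225 = 15
|KL| = √((-9)² + (-40)²) = √1681 = 41
|LM| = √((4)² + (0)²) = √16 = 4
|MN| = √((0)² + (4)²) = √16 = 4
|NJ| = √((14)² + (48)²) = √2500 = 50
Perimeter = 15 + 41 + 4 + 4 + 50 = 114.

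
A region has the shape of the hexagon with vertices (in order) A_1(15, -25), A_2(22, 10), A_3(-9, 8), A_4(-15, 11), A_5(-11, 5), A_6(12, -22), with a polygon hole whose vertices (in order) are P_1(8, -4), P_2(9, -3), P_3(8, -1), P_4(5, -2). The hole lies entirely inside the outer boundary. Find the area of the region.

Outer boundary:
Cross-terms: 700, 266, 21, 46, 182, 30  ⇒  Σ = 1245
Area = |Σ|/2 = 622.5.
Hole:
Apply the shoelace (surveyor's) formula: 2A = Σ (x_i·y_{i+1} − x_{i+1}·y_i), indices taken mod 4.
Σ = (12) + (15) + (-11) + (-4) = 12
Area = |Σ|/2 = 6.
Net area = 622.5 − 6 = 616.5.

616.5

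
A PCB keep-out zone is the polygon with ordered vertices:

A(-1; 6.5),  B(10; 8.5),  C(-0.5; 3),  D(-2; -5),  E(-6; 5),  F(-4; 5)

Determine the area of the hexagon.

50.875

Cross-terms: -73.5, 34.25, 8.5, -40, -10, -21  ⇒  Σ = -101.75
Area = |Σ|/2 = 50.875.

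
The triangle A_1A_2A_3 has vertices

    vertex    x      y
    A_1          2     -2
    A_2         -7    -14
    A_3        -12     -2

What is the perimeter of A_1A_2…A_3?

|A_1A_2| = √((-9)² + (-12)²) = √225 = 15
|A_2A_3| = √((-5)² + (12)²) = √169 = 13
|A_3A_1| = √((14)² + (0)²) = √196 = 14
Perimeter = 15 + 13 + 14 = 42.

42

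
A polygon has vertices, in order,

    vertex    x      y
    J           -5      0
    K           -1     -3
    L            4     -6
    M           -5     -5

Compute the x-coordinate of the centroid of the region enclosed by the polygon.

-44/21

Apply the shoelace formula. First the cross-terms c_i = x_i·y_{i+1} − x_{i+1}·y_i:
  15, 18, -50, -25  ⇒  2A = -42, A = -21.
Then Σ (x_i + x_{i+1})·c_i = 264, so x̄ = 264 / (6·(-21)) = -44/21.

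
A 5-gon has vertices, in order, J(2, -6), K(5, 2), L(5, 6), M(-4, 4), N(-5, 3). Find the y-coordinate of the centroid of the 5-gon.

Apply the shoelace (surveyor's) formula. First the cross-terms c_i = x_i·y_{i+1} − x_{i+1}·y_i:
  34, 20, 44, 8, 24  ⇒  2A = 130, A = 65.
Then Σ (y_i + y_{i+1})·c_i = 448, so ȳ = 448 / (6·65) = 224/195.

224/195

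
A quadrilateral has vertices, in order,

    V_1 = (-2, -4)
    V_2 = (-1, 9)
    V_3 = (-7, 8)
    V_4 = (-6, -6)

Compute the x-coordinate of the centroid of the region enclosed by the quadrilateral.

-328/81

Apply the shoelace formula. First the cross-terms c_i = x_i·y_{i+1} − x_{i+1}·y_i:
  -22, 55, 90, 12  ⇒  2A = 135, A = 67.5.
Then Σ (x_i + x_{i+1})·c_i = -1640, so x̄ = -1640 / (6·67.5) = -328/81.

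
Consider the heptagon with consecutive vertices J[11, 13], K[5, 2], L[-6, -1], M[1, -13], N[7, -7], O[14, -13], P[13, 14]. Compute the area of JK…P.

J→K: (11)(2) − (5)(13) = -43
K→L: (5)(-1) − (-6)(2) = 7
L→M: (-6)(-13) − (1)(-1) = 79
M→N: (1)(-7) − (7)(-13) = 84
N→O: (7)(-13) − (14)(-7) = 7
O→P: (14)(14) − (13)(-13) = 365
P→J: (13)(13) − (11)(14) = 15
Σ = 514
Area = |Σ|/2 = 257.

257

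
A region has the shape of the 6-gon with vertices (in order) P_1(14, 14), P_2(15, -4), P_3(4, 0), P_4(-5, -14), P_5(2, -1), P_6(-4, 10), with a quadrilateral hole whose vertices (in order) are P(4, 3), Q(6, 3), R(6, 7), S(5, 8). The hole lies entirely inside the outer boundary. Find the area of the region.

Outer boundary:
Apply the shoelace formula: 2A = Σ (x_i·y_{i+1} − x_{i+1}·y_i), indices taken mod 6.
P_1→P_2: (14)(-4) − (15)(14) = -266
P_2→P_3: (15)(0) − (4)(-4) = 16
P_3→P_4: (4)(-14) − (-5)(0) = -56
P_4→P_5: (-5)(-1) − (2)(-14) = 33
P_5→P_6: (2)(10) − (-4)(-1) = 16
P_6→P_1: (-4)(14) − (14)(10) = -196
Σ = -453
Area = |Σ|/2 = 226.5.
Hole:
Apply the shoelace (surveyor's) formula: 2A = Σ (x_i·y_{i+1} − x_{i+1}·y_i), indices taken mod 4.
P→Q: (4)(3) − (6)(3) = -6
Q→R: (6)(7) − (6)(3) = 24
R→S: (6)(8) − (5)(7) = 13
S→P: (5)(3) − (4)(8) = -17
Σ = 14
Area = |Σ|/2 = 7.
Net area = 226.5 − 7 = 219.5.

219.5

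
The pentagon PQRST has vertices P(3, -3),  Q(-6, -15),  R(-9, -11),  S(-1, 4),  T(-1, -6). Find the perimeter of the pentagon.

|PQ| = √((-9)² + (-12)²) = √225 = 15
|QR| = √((-3)² + (4)²) = √25 = 5
|RS| = √((8)² + (15)²) = √289 = 17
|ST| = √((0)² + (-10)²) = √100 = 10
|TP| = √((4)² + (3)²) = √25 = 5
Perimeter = 15 + 5 + 17 + 10 + 5 = 52.

52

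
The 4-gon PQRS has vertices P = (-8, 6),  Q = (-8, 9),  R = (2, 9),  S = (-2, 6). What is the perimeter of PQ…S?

24

|PQ| = √((0)² + (3)²) = √9 = 3
|QR| = √((10)² + (0)²) = √100 = 10
|RS| = √((-4)² + (-3)²) = √25 = 5
|SP| = √((-6)² + (0)²) = √36 = 6
Perimeter = 3 + 10 + 5 + 6 = 24.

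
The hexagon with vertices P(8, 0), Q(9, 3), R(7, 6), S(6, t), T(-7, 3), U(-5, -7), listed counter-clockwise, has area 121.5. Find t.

6

Write out the shoelace sum; only the two edges meeting at S involve t:
2·Area = [(7·t − 6·6) + (6·3 − (-7)·t)] + 177
       = 14·t + 159 = 243
⇒ t = 6.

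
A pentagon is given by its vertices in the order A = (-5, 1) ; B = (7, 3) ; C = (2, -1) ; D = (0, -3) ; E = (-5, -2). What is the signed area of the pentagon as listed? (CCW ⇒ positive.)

-35.5

Apply the surveyor's formula: 2A = Σ (x_i·y_{i+1} − x_{i+1}·y_i), indices taken mod 5.
Cross-terms: -22, -13, -6, -15, -15  ⇒  Σ = -71
Signed area = Σ/2 = -35.5 (negative ⇒ clockwise traversal).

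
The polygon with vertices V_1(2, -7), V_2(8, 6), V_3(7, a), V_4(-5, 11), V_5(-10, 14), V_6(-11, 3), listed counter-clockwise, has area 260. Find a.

Write out the shoelace sum; only the two edges meeting at V_3 involve a:
2·Area = [(8·a − 7·6) + (7·11 − (-5)·a)] + 303
       = 13·a + 338 = 520
⇒ a = 14.

14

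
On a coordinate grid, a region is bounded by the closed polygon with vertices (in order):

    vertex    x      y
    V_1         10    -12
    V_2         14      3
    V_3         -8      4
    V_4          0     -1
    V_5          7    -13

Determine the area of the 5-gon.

169.5

Apply the shoelace (surveyor's) formula: 2A = Σ (x_i·y_{i+1} − x_{i+1}·y_i), indices taken mod 5.
Σ = (198) + (80) + (8) + (7) + (46) = 339
Area = |Σ|/2 = 169.5.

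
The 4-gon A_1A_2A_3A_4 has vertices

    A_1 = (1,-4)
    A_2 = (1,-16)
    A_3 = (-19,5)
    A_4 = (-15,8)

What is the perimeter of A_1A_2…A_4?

|A_1A_2| = √((0)² + (-12)²) = √144 = 12
|A_2A_3| = √((-20)² + (21)²) = √841 = 29
|A_3A_4| = √((4)² + (3)²) = √25 = 5
|A_4A_1| = √((16)² + (-12)²) = √400 = 20
Perimeter = 12 + 29 + 5 + 20 = 66.

66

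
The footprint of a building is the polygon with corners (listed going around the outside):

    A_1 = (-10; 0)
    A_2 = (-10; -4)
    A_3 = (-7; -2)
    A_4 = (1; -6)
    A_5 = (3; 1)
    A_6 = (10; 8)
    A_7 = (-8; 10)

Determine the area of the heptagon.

Apply Gauss's area formula: 2A = Σ (x_i·y_{i+1} − x_{i+1}·y_i), indices taken mod 7.
Σ = (40) + (-8) + (44) + (19) + (14) + (164) + (100) = 373
Area = |Σ|/2 = 186.5.

186.5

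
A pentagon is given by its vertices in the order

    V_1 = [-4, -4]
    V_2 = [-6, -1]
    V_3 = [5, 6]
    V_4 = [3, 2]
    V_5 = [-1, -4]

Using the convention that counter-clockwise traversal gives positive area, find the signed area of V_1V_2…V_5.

Apply the surveyor's formula: 2A = Σ (x_i·y_{i+1} − x_{i+1}·y_i), indices taken mod 5.
Σ = (-20) + (-31) + (-8) + (-10) + (-12) = -81
Signed area = Σ/2 = -40.5 (negative ⇒ clockwise traversal).

-40.5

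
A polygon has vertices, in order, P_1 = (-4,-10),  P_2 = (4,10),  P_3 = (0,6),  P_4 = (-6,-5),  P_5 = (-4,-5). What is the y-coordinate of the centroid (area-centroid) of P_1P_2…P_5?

2/27

Apply the surveyor's formula. First the cross-terms c_i = x_i·y_{i+1} − x_{i+1}·y_i:
  0, 24, 36, 10, 20  ⇒  2A = 90, A = 45.
Then Σ (y_i + y_{i+1})·c_i = 20, so ȳ = 20 / (6·45) = 2/27.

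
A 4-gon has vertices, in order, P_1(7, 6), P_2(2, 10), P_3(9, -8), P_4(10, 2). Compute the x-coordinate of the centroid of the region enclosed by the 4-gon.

125/18

Apply the surveyor's formula. First the cross-terms c_i = x_i·y_{i+1} − x_{i+1}·y_i:
  58, -106, 98, 46  ⇒  2A = 96, A = 48.
Then Σ (x_i + x_{i+1})·c_i = 2000, so x̄ = 2000 / (6·48) = 125/18.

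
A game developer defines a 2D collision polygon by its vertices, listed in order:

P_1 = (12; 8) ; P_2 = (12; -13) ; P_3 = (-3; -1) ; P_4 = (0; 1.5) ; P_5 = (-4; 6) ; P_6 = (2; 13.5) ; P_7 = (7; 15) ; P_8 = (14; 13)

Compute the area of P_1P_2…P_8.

297.5

Apply the shoelace (surveyor's) formula: 2A = Σ (x_i·y_{i+1} − x_{i+1}·y_i), indices taken mod 8.
Σ = (-252) + (-51) + (-4.5) + (6) + (-66) + (-64.5) + (-119) + (-44) = -595
Area = |Σ|/2 = 297.5.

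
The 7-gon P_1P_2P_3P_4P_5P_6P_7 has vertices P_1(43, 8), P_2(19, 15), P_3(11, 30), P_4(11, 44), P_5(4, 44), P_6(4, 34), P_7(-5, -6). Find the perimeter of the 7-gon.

|P_1P_2| = √((-24)² + (7)²) = √625 = 25
|P_2P_3| = √((-8)² + (15)²) = √289 = 17
|P_3P_4| = √((0)² + (14)²) = √196 = 14
|P_4P_5| = √((-7)² + (0)²) = √49 = 7
|P_5P_6| = √((0)² + (-10)²) = √100 = 10
|P_6P_7| = √((-9)² + (-40)²) = √1681 = 41
|P_7P_1| = √((48)² + (14)²) = √2500 = 50
Perimeter = 25 + 17 + 14 + 7 + 10 + 41 + 50 = 164.

164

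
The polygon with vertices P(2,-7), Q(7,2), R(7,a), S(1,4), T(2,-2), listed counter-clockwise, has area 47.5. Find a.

Write out the shoelace sum; only the two edges meeting at R involve a:
2·Area = [(7·a − 7·2) + (7·4 − 1·a)] + 33
       = 6·a + 47 = 95
⇒ a = 8.

8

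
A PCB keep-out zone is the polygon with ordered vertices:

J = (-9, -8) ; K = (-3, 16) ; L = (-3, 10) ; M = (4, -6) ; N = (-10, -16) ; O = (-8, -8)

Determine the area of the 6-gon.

Apply the shoelace formula: 2A = Σ (x_i·y_{i+1} − x_{i+1}·y_i), indices taken mod 6.
Σ = (-168) + (18) + (-22) + (-124) + (-48) + (-8) = -352
Area = |Σ|/2 = 176.

176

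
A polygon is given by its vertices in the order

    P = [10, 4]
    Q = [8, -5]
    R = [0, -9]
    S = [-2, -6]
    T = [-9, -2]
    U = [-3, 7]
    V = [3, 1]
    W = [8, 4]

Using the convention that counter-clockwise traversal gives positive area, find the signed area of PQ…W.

Σ = (-82) + (-72) + (-18) + (-50) + (-69) + (-24) + (4) + (-8) = -319
Signed area = Σ/2 = -159.5 (negative ⇒ clockwise traversal).

-159.5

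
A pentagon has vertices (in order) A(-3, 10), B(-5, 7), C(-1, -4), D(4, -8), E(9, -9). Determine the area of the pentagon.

Cross-terms: 29, 27, 24, 36, 63  ⇒  Σ = 179
Area = |Σ|/2 = 89.5.

89.5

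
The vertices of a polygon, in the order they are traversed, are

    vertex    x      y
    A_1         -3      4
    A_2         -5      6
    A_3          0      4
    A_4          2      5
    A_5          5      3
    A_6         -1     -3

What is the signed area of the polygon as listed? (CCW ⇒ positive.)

Apply the shoelace formula: 2A = Σ (x_i·y_{i+1} − x_{i+1}·y_i), indices taken mod 6.
Σ = (2) + (-20) + (-8) + (-19) + (-12) + (-13) = -70
Signed area = Σ/2 = -35 (negative ⇒ clockwise traversal).

-35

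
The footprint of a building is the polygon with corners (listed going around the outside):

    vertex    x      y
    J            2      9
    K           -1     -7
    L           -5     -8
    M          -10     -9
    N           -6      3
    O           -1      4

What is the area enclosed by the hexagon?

94.5

Apply the shoelace (surveyor's) formula: 2A = Σ (x_i·y_{i+1} − x_{i+1}·y_i), indices taken mod 6.
Σ = (-5) + (-27) + (-35) + (-84) + (-21) + (-17) = -189
Area = |Σ|/2 = 94.5.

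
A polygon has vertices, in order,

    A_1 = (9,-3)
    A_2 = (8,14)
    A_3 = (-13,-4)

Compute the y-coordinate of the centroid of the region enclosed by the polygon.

Apply the shoelace (surveyor's) formula. First the cross-terms c_i = x_i·y_{i+1} − x_{i+1}·y_i:
  150, 150, 75  ⇒  2A = 375, A = 187.5.
Then Σ (y_i + y_{i+1})·c_i = 2625, so ȳ = 2625 / (6·187.5) = 7/3.

7/3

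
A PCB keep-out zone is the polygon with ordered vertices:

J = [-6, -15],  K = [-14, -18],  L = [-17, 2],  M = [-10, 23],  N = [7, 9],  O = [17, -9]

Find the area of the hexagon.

Apply the shoelace formula: 2A = Σ (x_i·y_{i+1} − x_{i+1}·y_i), indices taken mod 6.
J→K: (-6)(-18) − (-14)(-15) = -102
K→L: (-14)(2) − (-17)(-18) = -334
L→M: (-17)(23) − (-10)(2) = -371
M→N: (-10)(9) − (7)(23) = -251
N→O: (7)(-9) − (17)(9) = -216
O→J: (17)(-15) − (-6)(-9) = -309
Σ = -1583
Area = |Σ|/2 = 791.5.

791.5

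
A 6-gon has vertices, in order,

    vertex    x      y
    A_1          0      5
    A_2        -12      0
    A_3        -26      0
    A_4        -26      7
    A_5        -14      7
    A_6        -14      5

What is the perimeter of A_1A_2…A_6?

|A_1A_2| = √((-12)² + (-5)²) = √169 = 13
|A_2A_3| = √((-14)² + (0)²) = √196 = 14
|A_3A_4| = √((0)² + (7)²) = √49 = 7
|A_4A_5| = √((12)² + (0)²) = √144 = 12
|A_5A_6| = √((0)² + (-2)²) = √4 = 2
|A_6A_1| = √((14)² + (0)²) = √196 = 14
Perimeter = 13 + 14 + 7 + 12 + 2 + 14 = 62.

62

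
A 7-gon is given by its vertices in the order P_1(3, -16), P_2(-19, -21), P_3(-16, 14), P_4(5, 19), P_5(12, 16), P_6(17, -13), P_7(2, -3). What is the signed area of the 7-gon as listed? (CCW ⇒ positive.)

Apply Gauss's area formula: 2A = Σ (x_i·y_{i+1} − x_{i+1}·y_i), indices taken mod 7.
Cross-terms: -367, -602, -374, -148, -428, -25, -23  ⇒  Σ = -1967
Signed area = Σ/2 = -983.5 (negative ⇒ clockwise traversal).

-983.5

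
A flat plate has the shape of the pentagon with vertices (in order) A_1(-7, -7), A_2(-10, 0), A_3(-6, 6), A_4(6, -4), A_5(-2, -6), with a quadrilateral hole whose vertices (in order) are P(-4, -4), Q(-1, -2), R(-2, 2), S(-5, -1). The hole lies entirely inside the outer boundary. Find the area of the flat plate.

Outer boundary:
Cross-terms: -70, -60, -12, -44, -28  ⇒  Σ = -214
Area = |Σ|/2 = 107.
Hole:
Cross-terms: 4, -6, 12, 16  ⇒  Σ = 26
Area = |Σ|/2 = 13.
Net area = 107 − 13 = 94.

94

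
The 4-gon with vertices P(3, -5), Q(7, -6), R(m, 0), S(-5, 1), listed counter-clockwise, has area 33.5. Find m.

4

Write out the shoelace sum; only the two edges meeting at R involve m:
2·Area = [(7·0 − m·(-6)) + (m·1 − (-5)·0)] + 39
       = 7·m + 39 = 67
⇒ m = 4.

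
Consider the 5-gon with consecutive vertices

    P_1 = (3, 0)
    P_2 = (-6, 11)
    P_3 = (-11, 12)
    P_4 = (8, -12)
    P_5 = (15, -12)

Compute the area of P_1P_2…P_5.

Apply the shoelace formula: 2A = Σ (x_i·y_{i+1} − x_{i+1}·y_i), indices taken mod 5.
P_1→P_2: (3)(11) − (-6)(0) = 33
P_2→P_3: (-6)(12) − (-11)(11) = 49
P_3→P_4: (-11)(-12) − (8)(12) = 36
P_4→P_5: (8)(-12) − (15)(-12) = 84
P_5→P_1: (15)(0) − (3)(-12) = 36
Σ = 238
Area = |Σ|/2 = 119.

119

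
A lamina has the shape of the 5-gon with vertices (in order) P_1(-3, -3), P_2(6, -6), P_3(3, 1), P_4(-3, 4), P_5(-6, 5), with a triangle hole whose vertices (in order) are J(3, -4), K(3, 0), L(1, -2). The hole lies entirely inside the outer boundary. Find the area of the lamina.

Outer boundary:
Apply Gauss's area formula: 2A = Σ (x_i·y_{i+1} − x_{i+1}·y_i), indices taken mod 5.
Σ = (36) + (24) + (15) + (9) + (33) = 117
Area = |Σ|/2 = 58.5.
Hole:
Cross-terms: 12, -6, 2  ⇒  Σ = 8
Area = |Σ|/2 = 4.
Net area = 58.5 − 4 = 54.5.

54.5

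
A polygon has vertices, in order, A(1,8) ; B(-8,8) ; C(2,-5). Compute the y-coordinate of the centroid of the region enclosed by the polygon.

Apply Gauss's area formula. First the cross-terms c_i = x_i·y_{i+1} − x_{i+1}·y_i:
  72, 24, 21  ⇒  2A = 117, A = 58.5.
Then Σ (y_i + y_{i+1})·c_i = 1287, so ȳ = 1287 / (6·58.5) = 11/3.

11/3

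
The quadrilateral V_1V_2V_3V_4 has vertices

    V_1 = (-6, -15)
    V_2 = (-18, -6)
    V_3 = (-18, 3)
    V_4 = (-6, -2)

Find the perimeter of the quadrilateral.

50

|V_1V_2| = √((-12)² + (9)²) = √225 = 15
|V_2V_3| = √((0)² + (9)²) = √81 = 9
|V_3V_4| = √((12)² + (-5)²) = √169 = 13
|V_4V_1| = √((0)² + (-13)²) = √169 = 13
Perimeter = 15 + 9 + 13 + 13 = 50.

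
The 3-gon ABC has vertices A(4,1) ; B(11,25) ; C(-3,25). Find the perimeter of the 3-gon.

64

|AB| = √((7)² + (24)²) = √625 = 25
|BC| = √((-14)² + (0)²) = √196 = 14
|CA| = √((7)² + (-24)²) = √625 = 25
Perimeter = 25 + 14 + 25 = 64.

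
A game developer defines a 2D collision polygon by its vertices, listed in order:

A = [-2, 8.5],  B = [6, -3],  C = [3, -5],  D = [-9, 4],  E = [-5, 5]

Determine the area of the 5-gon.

Apply the surveyor's formula: 2A = Σ (x_i·y_{i+1} − x_{i+1}·y_i), indices taken mod 5.
Σ = (-45) + (-21) + (-33) + (-25) + (-32.5) = -156.5
Area = |Σ|/2 = 78.25.

78.25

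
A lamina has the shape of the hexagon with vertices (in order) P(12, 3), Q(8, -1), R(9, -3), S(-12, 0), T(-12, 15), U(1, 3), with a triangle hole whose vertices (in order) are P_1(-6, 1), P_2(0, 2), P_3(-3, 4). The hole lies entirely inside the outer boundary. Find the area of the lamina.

168

Outer boundary:
Apply the shoelace (surveyor's) formula: 2A = Σ (x_i·y_{i+1} − x_{i+1}·y_i), indices taken mod 6.
Cross-terms: -36, -15, -36, -180, -51, -33  ⇒  Σ = -351
Area = |Σ|/2 = 175.5.
Hole:
P_1→P_2: (-6)(2) − (0)(1) = -12
P_2→P_3: (0)(4) − (-3)(2) = 6
P_3→P_1: (-3)(1) − (-6)(4) = 21
Σ = 15
Area = |Σ|/2 = 7.5.
Net area = 175.5 − 7.5 = 168.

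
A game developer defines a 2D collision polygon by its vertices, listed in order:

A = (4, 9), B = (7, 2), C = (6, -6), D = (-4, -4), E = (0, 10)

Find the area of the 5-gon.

118.5

Apply the shoelace (surveyor's) formula: 2A = Σ (x_i·y_{i+1} − x_{i+1}·y_i), indices taken mod 5.
Cross-terms: -55, -54, -48, -40, -40  ⇒  Σ = -237
Area = |Σ|/2 = 118.5.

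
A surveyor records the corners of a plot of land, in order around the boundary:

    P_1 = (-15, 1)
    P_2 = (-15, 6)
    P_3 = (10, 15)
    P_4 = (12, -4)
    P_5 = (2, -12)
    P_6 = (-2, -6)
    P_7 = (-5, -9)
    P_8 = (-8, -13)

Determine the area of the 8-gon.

Apply Gauss's area formula: 2A = Σ (x_i·y_{i+1} − x_{i+1}·y_i), indices taken mod 8.
Σ = (-75) + (-285) + (-220) + (-136) + (-36) + (-12) + (-7) + (-203) = -974
Area = |Σ|/2 = 487.

487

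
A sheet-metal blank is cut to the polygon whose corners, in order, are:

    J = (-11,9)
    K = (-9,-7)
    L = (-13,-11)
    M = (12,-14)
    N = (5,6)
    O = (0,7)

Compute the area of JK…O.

Σ = (158) + (8) + (314) + (142) + (35) + (77) = 734
Area = |Σ|/2 = 367.

367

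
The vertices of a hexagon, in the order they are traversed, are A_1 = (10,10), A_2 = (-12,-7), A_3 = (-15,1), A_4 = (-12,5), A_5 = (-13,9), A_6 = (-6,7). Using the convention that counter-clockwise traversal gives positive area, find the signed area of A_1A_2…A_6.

-170

Σ = (50) + (-117) + (-63) + (-43) + (-37) + (-130) = -340
Signed area = Σ/2 = -170 (negative ⇒ clockwise traversal).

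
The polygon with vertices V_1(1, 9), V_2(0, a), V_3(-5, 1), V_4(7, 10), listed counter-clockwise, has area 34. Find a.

12

Write out the shoelace sum; only the two edges meeting at V_2 involve a:
2·Area = [(1·a − 0·9) + (0·1 − (-5)·a)] + -4
       = 6·a + -4 = 68
⇒ a = 12.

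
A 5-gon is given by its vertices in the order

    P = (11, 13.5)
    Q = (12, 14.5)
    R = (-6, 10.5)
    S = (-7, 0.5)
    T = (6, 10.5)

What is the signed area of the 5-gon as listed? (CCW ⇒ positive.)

Apply Gauss's area formula: 2A = Σ (x_i·y_{i+1} − x_{i+1}·y_i), indices taken mod 5.
Cross-terms: -2.5, 213, 70.5, -76.5, -34.5  ⇒  Σ = 170
Signed area = Σ/2 = 85 (positive ⇒ counter-clockwise traversal).

85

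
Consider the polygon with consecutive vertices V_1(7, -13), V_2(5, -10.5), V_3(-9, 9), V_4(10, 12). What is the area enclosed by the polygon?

Apply the shoelace (surveyor's) formula: 2A = Σ (x_i·y_{i+1} − x_{i+1}·y_i), indices taken mod 4.
Cross-terms: -8.5, -49.5, -198, -214  ⇒  Σ = -470
Area = |Σ|/2 = 235.

235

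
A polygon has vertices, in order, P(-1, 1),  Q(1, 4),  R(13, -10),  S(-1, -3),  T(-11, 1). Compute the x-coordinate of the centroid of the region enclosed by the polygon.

29/15

Apply Gauss's area formula. First the cross-terms c_i = x_i·y_{i+1} − x_{i+1}·y_i:
  -5, -62, -49, -34, -10  ⇒  2A = -160, A = -80.
Then Σ (x_i + x_{i+1})·c_i = -928, so x̄ = -928 / (6·(-80)) = 29/15.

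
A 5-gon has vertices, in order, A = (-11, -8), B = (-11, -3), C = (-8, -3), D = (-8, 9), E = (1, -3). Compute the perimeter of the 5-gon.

|AB| = √((0)² + (5)²) = √25 = 5
|BC| = √((3)² + (0)²) = √9 = 3
|CD| = √((0)² + (12)²) = √144 = 12
|DE| = √((9)² + (-12)²) = √225 = 15
|EA| = √((-12)² + (-5)²) = √169 = 13
Perimeter = 5 + 3 + 12 + 15 + 13 = 48.

48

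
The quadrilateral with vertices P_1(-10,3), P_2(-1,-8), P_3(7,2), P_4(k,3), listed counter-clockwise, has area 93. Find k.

-2

Write out the shoelace sum; only the two edges meeting at P_4 involve k:
2·Area = [(7·3 − k·2) + (k·3 − (-10)·3)] + 137
       = 1·k + 188 = 186
⇒ k = -2.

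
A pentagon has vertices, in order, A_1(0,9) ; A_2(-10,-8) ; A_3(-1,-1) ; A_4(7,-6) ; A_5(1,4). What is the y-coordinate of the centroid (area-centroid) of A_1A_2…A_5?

Apply the surveyor's formula. First the cross-terms c_i = x_i·y_{i+1} − x_{i+1}·y_i:
  90, 2, 13, 34, 9  ⇒  2A = 148, A = 74.
Then Σ (y_i + y_{i+1})·c_i = 30, so ȳ = 30 / (6·74) = 5/74.

5/74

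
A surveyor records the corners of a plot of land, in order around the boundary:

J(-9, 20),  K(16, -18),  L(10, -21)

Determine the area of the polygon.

Σ = (-158) + (-156) + (11) = -303
Area = |Σ|/2 = 151.5.

151.5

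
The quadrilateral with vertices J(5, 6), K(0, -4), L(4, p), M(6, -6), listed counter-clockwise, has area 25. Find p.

The doubled signed area Σ (x_i y_{i+1} − x_{i+1} y_i) is linear in p.
With p=0 it equals 38; the coefficient of p is -6 (from the two edges through L).
So -6·p + 38 = 2·25 = 50 ⇒ p = -2.

-2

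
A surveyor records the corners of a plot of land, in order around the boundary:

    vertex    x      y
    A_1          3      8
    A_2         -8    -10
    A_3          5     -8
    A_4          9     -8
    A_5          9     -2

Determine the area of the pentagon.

Cross-terms: 34, 114, 32, 54, 78  ⇒  Σ = 312
Area = |Σ|/2 = 156.

156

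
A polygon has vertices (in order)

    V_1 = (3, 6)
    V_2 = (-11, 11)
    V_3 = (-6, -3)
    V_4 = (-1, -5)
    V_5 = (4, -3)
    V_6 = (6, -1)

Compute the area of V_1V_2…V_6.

Apply the surveyor's formula: 2A = Σ (x_i·y_{i+1} − x_{i+1}·y_i), indices taken mod 6.
Σ = (99) + (99) + (27) + (23) + (14) + (39) = 301
Area = |Σ|/2 = 150.5.

150.5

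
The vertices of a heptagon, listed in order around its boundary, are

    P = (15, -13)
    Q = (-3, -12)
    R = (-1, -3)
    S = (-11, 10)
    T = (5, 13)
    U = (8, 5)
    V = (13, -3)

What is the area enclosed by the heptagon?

Apply Gauss's area formula: 2A = Σ (x_i·y_{i+1} − x_{i+1}·y_i), indices taken mod 7.
Cross-terms: -219, -3, -43, -193, -79, -89, -124  ⇒  Σ = -750
Area = |Σ|/2 = 375.

375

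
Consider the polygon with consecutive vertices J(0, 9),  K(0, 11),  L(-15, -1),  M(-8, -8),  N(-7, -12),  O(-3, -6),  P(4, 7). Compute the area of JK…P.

181

Σ = (0) + (165) + (112) + (40) + (6) + (3) + (36) = 362
Area = |Σ|/2 = 181.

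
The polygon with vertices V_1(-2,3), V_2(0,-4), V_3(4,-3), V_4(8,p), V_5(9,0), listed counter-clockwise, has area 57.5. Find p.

-8

The doubled signed area Σ (x_i y_{i+1} − x_{i+1} y_i) is linear in p.
With p=0 it equals 75; the coefficient of p is -5 (from the two edges through V_4).
So -5·p + 75 = 2·57.5 = 115 ⇒ p = -8.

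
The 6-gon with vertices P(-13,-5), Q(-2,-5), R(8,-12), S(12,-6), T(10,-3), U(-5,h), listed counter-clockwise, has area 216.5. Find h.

The doubled signed area Σ (x_i y_{i+1} − x_{i+1} y_i) is linear in h.
With h=0 it equals 249; the coefficient of h is 23 (from the two edges through U).
So 23·h + 249 = 2·216.5 = 433 ⇒ h = 8.

8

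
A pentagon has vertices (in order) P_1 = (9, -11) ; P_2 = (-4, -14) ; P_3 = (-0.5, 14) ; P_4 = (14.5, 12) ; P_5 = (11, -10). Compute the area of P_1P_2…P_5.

Apply the shoelace (surveyor's) formula: 2A = Σ (x_i·y_{i+1} − x_{i+1}·y_i), indices taken mod 5.
Σ = (-170) + (-63) + (-209) + (-277) + (-31) = -750
Area = |Σ|/2 = 375.

375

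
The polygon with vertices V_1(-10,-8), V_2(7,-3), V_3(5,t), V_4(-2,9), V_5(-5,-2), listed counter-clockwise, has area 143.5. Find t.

8

The doubled signed area Σ (x_i y_{i+1} − x_{i+1} y_i) is linear in t.
With t=0 it equals 215; the coefficient of t is 9 (from the two edges through V_3).
So 9·t + 215 = 2·143.5 = 287 ⇒ t = 8.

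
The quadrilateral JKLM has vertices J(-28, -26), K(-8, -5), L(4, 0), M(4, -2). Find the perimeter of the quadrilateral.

|JK| = √((20)² + (21)²) = √841 = 29
|KL| = √((12)² + (5)²) = √169 = 13
|LM| = √((0)² + (-2)²) = √4 = 2
|MJ| = √((-32)² + (-24)²) = √1600 = 40
Perimeter = 29 + 13 + 2 + 40 = 84.

84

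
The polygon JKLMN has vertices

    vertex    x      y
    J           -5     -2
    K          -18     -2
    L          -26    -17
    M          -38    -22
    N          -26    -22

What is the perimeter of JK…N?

|JK| = √((-13)² + (0)²) = √169 = 13
|KL| = √((-8)² + (-15)²) = √289 = 17
|LM| = √((-12)² + (-5)²) = √169 = 13
|MN| = √((12)² + (0)²) = √144 = 12
|NJ| = √((21)² + (20)²) = √841 = 29
Perimeter = 13 + 17 + 13 + 12 + 29 = 84.

84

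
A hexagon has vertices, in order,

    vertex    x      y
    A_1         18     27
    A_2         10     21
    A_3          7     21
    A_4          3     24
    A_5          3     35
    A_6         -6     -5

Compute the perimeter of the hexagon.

|A_1A_2| = √((-8)² + (-6)²) = √100 = 10
|A_2A_3| = √((-3)² + (0)²) = √9 = 3
|A_3A_4| = √((-4)² + (3)²) = √25 = 5
|A_4A_5| = √((0)² + (11)²) = √121 = 11
|A_5A_6| = √((-9)² + (-40)²) = √1681 = 41
|A_6A_1| = √((24)² + (32)²) = √1600 = 40
Perimeter = 10 + 3 + 5 + 11 + 41 + 40 = 110.

110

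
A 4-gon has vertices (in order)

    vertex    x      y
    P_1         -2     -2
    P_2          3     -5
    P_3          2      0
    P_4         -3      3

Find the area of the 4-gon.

22

Apply the shoelace (surveyor's) formula: 2A = Σ (x_i·y_{i+1} − x_{i+1}·y_i), indices taken mod 4.
Σ = (16) + (10) + (6) + (12) = 44
Area = |Σ|/2 = 22.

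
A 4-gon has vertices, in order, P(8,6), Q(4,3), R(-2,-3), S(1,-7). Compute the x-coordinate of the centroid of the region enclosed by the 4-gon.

Apply the shoelace formula. First the cross-terms c_i = x_i·y_{i+1} − x_{i+1}·y_i:
  0, -6, 17, 62  ⇒  2A = 73, A = 36.5.
Then Σ (x_i + x_{i+1})·c_i = 529, so x̄ = 529 / (6·36.5) = 529/219.

529/219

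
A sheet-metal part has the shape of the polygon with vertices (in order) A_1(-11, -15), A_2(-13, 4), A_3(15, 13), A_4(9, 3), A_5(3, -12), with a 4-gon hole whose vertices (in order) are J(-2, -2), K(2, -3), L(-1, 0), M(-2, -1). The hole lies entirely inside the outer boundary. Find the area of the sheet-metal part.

Outer boundary:
Apply Gauss's area formula: 2A = Σ (x_i·y_{i+1} − x_{i+1}·y_i), indices taken mod 5.
Σ = (-239) + (-229) + (-72) + (-117) + (-177) = -834
Area = |Σ|/2 = 417.
Hole:
Apply Gauss's area formula: 2A = Σ (x_i·y_{i+1} − x_{i+1}·y_i), indices taken mod 4.
Cross-terms: 10, -3, 1, 2  ⇒  Σ = 10
Area = |Σ|/2 = 5.
Net area = 417 − 5 = 412.

412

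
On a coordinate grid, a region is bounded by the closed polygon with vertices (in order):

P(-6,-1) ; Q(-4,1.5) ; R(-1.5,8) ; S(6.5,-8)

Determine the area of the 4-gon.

Apply the shoelace (surveyor's) formula: 2A = Σ (x_i·y_{i+1} − x_{i+1}·y_i), indices taken mod 4.
Σ = (-13) + (-29.75) + (-40) + (-54.5) = -137.25
Area = |Σ|/2 = 68.625.

68.625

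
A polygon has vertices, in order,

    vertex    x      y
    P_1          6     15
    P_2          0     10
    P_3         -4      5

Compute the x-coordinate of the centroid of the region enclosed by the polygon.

Apply Gauss's area formula. First the cross-terms c_i = x_i·y_{i+1} − x_{i+1}·y_i:
  60, 40, -90  ⇒  2A = 10, A = 5.
Then Σ (x_i + x_{i+1})·c_i = 20, so x̄ = 20 / (6·5) = 2/3.

2/3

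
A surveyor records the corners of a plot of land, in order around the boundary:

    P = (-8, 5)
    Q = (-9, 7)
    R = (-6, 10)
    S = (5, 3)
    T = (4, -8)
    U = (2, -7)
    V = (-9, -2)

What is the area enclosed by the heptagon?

159.5

Cross-terms: -11, -48, -68, -52, -12, -67, -61  ⇒  Σ = -319
Area = |Σ|/2 = 159.5.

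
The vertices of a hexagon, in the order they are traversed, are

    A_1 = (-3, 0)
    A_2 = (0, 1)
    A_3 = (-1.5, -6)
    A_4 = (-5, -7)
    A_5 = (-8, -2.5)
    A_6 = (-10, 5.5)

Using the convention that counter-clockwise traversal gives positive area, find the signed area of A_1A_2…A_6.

-58.5

Σ = (-3) + (1.5) + (-19.5) + (-43.5) + (-69) + (16.5) = -117
Signed area = Σ/2 = -58.5 (negative ⇒ clockwise traversal).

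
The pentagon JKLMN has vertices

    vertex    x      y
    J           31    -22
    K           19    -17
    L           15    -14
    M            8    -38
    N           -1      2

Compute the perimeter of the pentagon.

124

|JK| = √((-12)² + (5)²) = √169 = 13
|KL| = √((-4)² + (3)²) = √25 = 5
|LM| = √((-7)² + (-24)²) = √625 = 25
|MN| = √((-9)² + (40)²) = √1681 = 41
|NJ| = √((32)² + (-24)²) = √1600 = 40
Perimeter = 13 + 5 + 25 + 41 + 40 = 124.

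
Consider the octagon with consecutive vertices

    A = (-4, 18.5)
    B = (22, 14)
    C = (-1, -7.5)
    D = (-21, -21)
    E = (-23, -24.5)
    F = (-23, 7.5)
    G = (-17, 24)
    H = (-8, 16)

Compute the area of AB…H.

Σ = (-463) + (-151) + (-136.5) + (31.5) + (-736) + (-424.5) + (-80) + (-84) = -2043.5
Area = |Σ|/2 = 1021.75.

1021.75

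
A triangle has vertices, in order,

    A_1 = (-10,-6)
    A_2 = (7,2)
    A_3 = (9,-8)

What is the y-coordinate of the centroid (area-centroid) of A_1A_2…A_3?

-4

Apply the surveyor's formula. First the cross-terms c_i = x_i·y_{i+1} − x_{i+1}·y_i:
  22, -74, -134  ⇒  2A = -186, A = -93.
Then Σ (y_i + y_{i+1})·c_i = 2232, so ȳ = 2232 / (6·(-93)) = -4.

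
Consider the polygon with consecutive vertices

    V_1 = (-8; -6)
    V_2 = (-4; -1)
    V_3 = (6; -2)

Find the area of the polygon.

27

Apply the shoelace formula: 2A = Σ (x_i·y_{i+1} − x_{i+1}·y_i), indices taken mod 3.
V_1→V_2: (-8)(-1) − (-4)(-6) = -16
V_2→V_3: (-4)(-2) − (6)(-1) = 14
V_3→V_1: (6)(-6) − (-8)(-2) = -52
Σ = -54
Area = |Σ|/2 = 27.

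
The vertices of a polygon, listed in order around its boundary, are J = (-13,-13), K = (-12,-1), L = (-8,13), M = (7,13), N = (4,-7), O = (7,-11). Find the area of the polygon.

416

Apply Gauss's area formula: 2A = Σ (x_i·y_{i+1} − x_{i+1}·y_i), indices taken mod 6.
J→K: (-13)(-1) − (-12)(-13) = -143
K→L: (-12)(13) − (-8)(-1) = -164
L→M: (-8)(13) − (7)(13) = -195
M→N: (7)(-7) − (4)(13) = -101
N→O: (4)(-11) − (7)(-7) = 5
O→J: (7)(-13) − (-13)(-11) = -234
Σ = -832
Area = |Σ|/2 = 416.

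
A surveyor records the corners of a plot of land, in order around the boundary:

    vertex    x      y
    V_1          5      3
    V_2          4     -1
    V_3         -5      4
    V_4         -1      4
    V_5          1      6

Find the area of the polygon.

V_1→V_2: (5)(-1) − (4)(3) = -17
V_2→V_3: (4)(4) − (-5)(-1) = 11
V_3→V_4: (-5)(4) − (-1)(4) = -16
V_4→V_5: (-1)(6) − (1)(4) = -10
V_5→V_1: (1)(3) − (5)(6) = -27
Σ = -59
Area = |Σ|/2 = 29.5.

29.5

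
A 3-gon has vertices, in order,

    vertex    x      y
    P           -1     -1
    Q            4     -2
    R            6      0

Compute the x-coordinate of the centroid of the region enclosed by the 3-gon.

Apply the surveyor's formula. First the cross-terms c_i = x_i·y_{i+1} − x_{i+1}·y_i:
  6, 12, -6  ⇒  2A = 12, A = 6.
Then Σ (x_i + x_{i+1})·c_i = 108, so x̄ = 108 / (6·6) = 3.

3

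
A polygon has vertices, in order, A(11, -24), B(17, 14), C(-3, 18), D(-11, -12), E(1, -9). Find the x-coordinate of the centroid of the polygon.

1223/285

Apply the shoelace (surveyor's) formula. First the cross-terms c_i = x_i·y_{i+1} − x_{i+1}·y_i:
  562, 348, 234, 111, 75  ⇒  2A = 1330, A = 665.
Then Σ (x_i + x_{i+1})·c_i = 17122, so x̄ = 17122 / (6·665) = 1223/285.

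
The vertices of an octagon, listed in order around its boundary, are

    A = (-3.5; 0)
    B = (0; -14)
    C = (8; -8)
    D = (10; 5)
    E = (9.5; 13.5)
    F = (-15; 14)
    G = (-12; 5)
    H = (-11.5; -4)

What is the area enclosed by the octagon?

444.25

Apply the shoelace formula: 2A = Σ (x_i·y_{i+1} − x_{i+1}·y_i), indices taken mod 8.
Cross-terms: 49, 112, 120, 87.5, 335.5, 93, 105.5, -14  ⇒  Σ = 888.5
Area = |Σ|/2 = 444.25.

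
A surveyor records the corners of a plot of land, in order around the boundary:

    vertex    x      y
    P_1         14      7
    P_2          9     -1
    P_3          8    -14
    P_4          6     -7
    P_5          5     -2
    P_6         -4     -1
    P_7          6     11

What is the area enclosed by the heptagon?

153.5

Apply the shoelace (surveyor's) formula: 2A = Σ (x_i·y_{i+1} − x_{i+1}·y_i), indices taken mod 7.
Σ = (-77) + (-118) + (28) + (23) + (-13) + (-38) + (-112) = -307
Area = |Σ|/2 = 153.5.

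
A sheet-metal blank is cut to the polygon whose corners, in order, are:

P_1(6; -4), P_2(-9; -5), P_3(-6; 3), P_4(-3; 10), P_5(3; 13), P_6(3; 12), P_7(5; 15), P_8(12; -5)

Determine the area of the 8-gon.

242

Σ = (-66) + (-57) + (-51) + (-69) + (-3) + (-15) + (-205) + (-18) = -484
Area = |Σ|/2 = 242.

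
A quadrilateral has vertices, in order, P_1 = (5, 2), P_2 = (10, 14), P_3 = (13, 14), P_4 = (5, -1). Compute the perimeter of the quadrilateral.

|P_1P_2| = √((5)² + (12)²) = √169 = 13
|P_2P_3| = √((3)² + (0)²) = √9 = 3
|P_3P_4| = √((-8)² + (-15)²) = √289 = 17
|P_4P_1| = √((0)² + (3)²) = √9 = 3
Perimeter = 13 + 3 + 17 + 3 = 36.

36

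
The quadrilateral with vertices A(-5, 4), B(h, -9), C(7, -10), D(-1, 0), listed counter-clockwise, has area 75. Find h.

-4

Write out the shoelace sum; only the two edges meeting at B involve h:
2·Area = [((-5)·(-9) − h·4) + (h·(-10) − 7·(-9))] + -14
       = -14·h + 94 = 150
⇒ h = -4.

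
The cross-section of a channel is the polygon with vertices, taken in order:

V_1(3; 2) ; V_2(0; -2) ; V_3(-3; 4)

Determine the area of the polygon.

Apply Gauss's area formula: 2A = Σ (x_i·y_{i+1} − x_{i+1}·y_i), indices taken mod 3.
Cross-terms: -6, -6, -18  ⇒  Σ = -30
Area = |Σ|/2 = 15.

15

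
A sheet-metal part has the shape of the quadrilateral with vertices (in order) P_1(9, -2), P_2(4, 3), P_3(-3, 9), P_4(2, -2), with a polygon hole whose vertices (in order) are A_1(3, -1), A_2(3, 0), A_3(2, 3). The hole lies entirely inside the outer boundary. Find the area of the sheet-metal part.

40.5

Outer boundary:
P_1→P_2: (9)(3) − (4)(-2) = 35
P_2→P_3: (4)(9) − (-3)(3) = 45
P_3→P_4: (-3)(-2) − (2)(9) = -12
P_4→P_1: (2)(-2) − (9)(-2) = 14
Σ = 82
Area = |Σ|/2 = 41.
Hole:
Σ = (3) + (9) + (-11) = 1
Area = |Σ|/2 = 0.5.
Net area = 41 − 0.5 = 40.5.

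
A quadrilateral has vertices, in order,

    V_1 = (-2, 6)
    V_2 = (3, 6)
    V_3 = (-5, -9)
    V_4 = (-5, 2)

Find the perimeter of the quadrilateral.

|V_1V_2| = √((5)² + (0)²) = √25 = 5
|V_2V_3| = √((-8)² + (-15)²) = √289 = 17
|V_3V_4| = √((0)² + (11)²) = √121 = 11
|V_4V_1| = √((3)² + (4)²) = √25 = 5
Perimeter = 5 + 17 + 11 + 5 = 38.

38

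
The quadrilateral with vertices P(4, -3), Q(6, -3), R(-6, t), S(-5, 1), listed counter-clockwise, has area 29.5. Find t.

Write out the shoelace sum; only the two edges meeting at R involve t:
2·Area = [(6·t − (-6)·(-3)) + ((-6)·1 − (-5)·t)] + 17
       = 11·t + -7 = 59
⇒ t = 6.

6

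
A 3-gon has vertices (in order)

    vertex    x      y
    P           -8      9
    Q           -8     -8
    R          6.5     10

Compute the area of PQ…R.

123.25

P→Q: (-8)(-8) − (-8)(9) = 136
Q→R: (-8)(10) − (6.5)(-8) = -28
R→P: (6.5)(9) − (-8)(10) = 138.5
Σ = 246.5
Area = |Σ|/2 = 123.25.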